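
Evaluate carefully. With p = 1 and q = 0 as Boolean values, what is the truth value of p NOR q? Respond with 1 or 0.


p = 1, q = 0
Operation: p NOR q
Evaluate: 1 NOR 0 = 0

0


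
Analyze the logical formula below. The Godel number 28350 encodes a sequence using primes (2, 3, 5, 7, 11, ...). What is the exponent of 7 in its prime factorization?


Factorize 28350 by dividing by 7 repeatedly.
Division steps: 7 divides 28350 exactly 1 time(s).
Exponent of 7 = 1

1


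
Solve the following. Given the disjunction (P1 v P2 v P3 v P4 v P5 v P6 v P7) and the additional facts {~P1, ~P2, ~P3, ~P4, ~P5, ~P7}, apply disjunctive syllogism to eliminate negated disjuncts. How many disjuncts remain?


Original disjuncts (7): P1, P2, P3, P4, P5, P6, P7
Negated (eliminate): ~P1, ~P2, ~P3, ~P4, ~P5, ~P7
Remaining disjuncts: P6
Count = 7 - 6 = 1

1


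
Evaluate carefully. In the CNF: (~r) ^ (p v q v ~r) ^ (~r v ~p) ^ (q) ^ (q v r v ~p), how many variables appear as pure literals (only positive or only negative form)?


Check each variable for pure literal status:
p: mixed (not pure)
q: pure positive
r: mixed (not pure)
Pure literal count = 1

1


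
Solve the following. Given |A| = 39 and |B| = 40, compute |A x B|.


The Cartesian product A x B contains all ordered pairs (a, b).
|A x B| = |A| * |B| = 39 * 40 = 1560

1560


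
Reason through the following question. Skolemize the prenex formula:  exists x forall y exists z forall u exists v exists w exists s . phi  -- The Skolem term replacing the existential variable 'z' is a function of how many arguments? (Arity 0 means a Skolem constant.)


Quantifier prefix: exists x forall y exists z forall u exists v exists w exists s
'z' is existentially quantified at position 3.
Universal variables preceding it: y
Skolem function arity = 1

1


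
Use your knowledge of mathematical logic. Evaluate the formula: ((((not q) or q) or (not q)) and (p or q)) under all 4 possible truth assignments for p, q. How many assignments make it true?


Check all 4 assignments:
p=0, q=0: 0
p=0, q=1: 1
p=1, q=0: 1
p=1, q=1: 1
Count of True = 3

3


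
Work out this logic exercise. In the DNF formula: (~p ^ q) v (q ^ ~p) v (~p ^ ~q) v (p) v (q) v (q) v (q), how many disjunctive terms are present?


A DNF formula is a disjunction of terms (conjunctions).
Terms are separated by v.
Counting the disjuncts: 7 terms.

7


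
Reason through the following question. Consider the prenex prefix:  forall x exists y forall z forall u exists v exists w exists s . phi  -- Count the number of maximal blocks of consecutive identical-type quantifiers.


Quantifier-type sequence: A E A A E E E  (A=forall, E=exists)
Group into maximal same-type runs:
  Ax1 | Ex1 | Ax2 | Ex3
Number of blocks = 4

4


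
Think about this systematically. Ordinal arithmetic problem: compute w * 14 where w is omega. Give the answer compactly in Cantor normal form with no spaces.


Compute w * 14.
Ordinal * is associative and left-distributive over +, but NOT commutative; for finite n>1, n*w = w but w*n stays w*n.
w * 14 means 14 copies of w concatenated: w*14.
Result = w*14

w*14


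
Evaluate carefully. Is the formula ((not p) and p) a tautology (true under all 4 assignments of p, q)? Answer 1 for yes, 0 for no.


Check all 4 assignments:
p=0, q=0: 0
p=0, q=1: 0
p=1, q=0: 0
p=1, q=1: 0
Satisfying count = 0/4.
Tautology iff count = 4: no.

0


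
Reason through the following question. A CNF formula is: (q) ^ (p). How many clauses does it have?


A CNF formula is a conjunction of clauses.
Clauses are separated by ^.
Counting the conjuncts: 2 clauses.

2


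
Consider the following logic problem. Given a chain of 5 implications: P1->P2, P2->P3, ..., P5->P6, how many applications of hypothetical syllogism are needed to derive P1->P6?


With 5 implications in a chain connecting 6 propositions:
P1->P2, P2->P3, ..., P5->P6
Steps needed = (number of implications) - 1 = 5 - 1 = 4

4


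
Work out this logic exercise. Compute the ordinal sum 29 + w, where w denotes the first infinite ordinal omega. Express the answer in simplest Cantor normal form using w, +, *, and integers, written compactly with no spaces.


Compute 29 + w.
Ordinal + is associative but NOT commutative; for finite n>0, n + w = w but w + n stays w+n.
Any finite left addend is absorbed by w on the right: 29 + w = w.
Result = w

w


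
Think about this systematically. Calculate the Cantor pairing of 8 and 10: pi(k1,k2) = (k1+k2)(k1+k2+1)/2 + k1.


k1 + k2 = 18
(k1+k2)(k1+k2+1)/2 = 18 * 19 / 2 = 171
pi = 171 + 8 = 179

179


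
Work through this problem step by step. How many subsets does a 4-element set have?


The power set of a set with n elements has 2^n elements.
|P(S)| = 2^4 = 16

16


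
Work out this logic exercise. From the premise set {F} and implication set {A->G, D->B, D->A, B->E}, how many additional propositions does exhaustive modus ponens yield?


Initial facts: {F}
Apply modus ponens to closure:
  (no implication fires)
Final known: {F}
New propositions: {(none)}
Count = 0

0


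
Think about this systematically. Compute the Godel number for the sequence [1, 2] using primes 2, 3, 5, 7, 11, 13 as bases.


Encode each element as an exponent of the corresponding prime:
  2^1 = 2
  3^2 = 9
Product = 2 * 9 = 18

18


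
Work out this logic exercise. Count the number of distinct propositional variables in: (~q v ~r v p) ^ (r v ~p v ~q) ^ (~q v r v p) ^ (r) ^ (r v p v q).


Identify each variable that appears in the formula.
Variables found: p, q, r
Count = 3

3


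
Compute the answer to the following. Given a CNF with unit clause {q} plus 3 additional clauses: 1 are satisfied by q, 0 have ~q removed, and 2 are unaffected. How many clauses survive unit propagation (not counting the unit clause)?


Satisfied (removed): 1
Shortened (remain): 0
Unchanged (remain): 2
Remaining = 0 + 2 = 2

2


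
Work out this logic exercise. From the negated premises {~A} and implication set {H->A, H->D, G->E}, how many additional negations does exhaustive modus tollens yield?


Initial negated facts: {~A}
Apply modus tollens to closure:
  ~A and H->A  =>  ~H
Final negated: {~A, ~H}
New negations: {~H}
Count = 1

1


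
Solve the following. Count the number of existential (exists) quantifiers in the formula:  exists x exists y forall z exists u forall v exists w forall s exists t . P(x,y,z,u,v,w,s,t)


Quantifier prefix: exists x exists y forall z exists u forall v exists w forall s exists t
Mark each quantifier type:
  E E U E U E U E
Universal count = 3, Existential count = 5
Asked for existential (exists) quantifiers: 5

5


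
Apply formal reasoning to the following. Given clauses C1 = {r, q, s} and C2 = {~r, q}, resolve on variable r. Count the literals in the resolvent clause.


Remove r from C1 and ~r from C2.
C1 remainder: {q, s}
C2 remainder: {q}
Union (resolvent): {q, s}
Resolvent has 2 literal(s).

2


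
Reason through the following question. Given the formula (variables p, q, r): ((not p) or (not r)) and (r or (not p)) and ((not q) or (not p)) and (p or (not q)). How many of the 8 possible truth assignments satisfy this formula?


Evaluate all 8 assignments for p, q, r:
p=0, q=0, r=0: 1
p=0, q=0, r=1: 1
p=0, q=1, r=0: 0
p=0, q=1, r=1: 0
p=1, q=0, r=0: 0
p=1, q=0, r=1: 0
p=1, q=1, r=0: 0
p=1, q=1, r=1: 0
Satisfying count = 2

2


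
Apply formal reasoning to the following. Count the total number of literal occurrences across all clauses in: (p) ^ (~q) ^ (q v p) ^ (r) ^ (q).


Counting literals in each clause:
Clause 1: 1 literal(s)
Clause 2: 1 literal(s)
Clause 3: 2 literal(s)
Clause 4: 1 literal(s)
Clause 5: 1 literal(s)
Total = 6

6


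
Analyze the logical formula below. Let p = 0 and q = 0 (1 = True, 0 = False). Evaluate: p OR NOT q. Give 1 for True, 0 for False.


p = 0, q = 0
Operation: p OR NOT q
Evaluate: 0 OR NOT 0 = 1

1


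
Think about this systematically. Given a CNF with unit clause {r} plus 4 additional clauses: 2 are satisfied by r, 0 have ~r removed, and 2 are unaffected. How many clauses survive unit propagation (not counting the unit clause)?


Satisfied (removed): 2
Shortened (remain): 0
Unchanged (remain): 2
Remaining = 0 + 2 = 2

2


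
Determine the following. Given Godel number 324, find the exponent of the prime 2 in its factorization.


Factorize 324 by dividing by 2 repeatedly.
Division steps: 2 divides 324 exactly 2 time(s).
Exponent of 2 = 2

2


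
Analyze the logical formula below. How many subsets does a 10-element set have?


The power set of a set with n elements has 2^n elements.
|P(S)| = 2^10 = 1024

1024


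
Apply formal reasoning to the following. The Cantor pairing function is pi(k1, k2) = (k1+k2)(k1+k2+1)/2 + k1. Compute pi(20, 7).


k1 + k2 = 27
(k1+k2)(k1+k2+1)/2 = 27 * 28 / 2 = 378
pi = 378 + 20 = 398

398


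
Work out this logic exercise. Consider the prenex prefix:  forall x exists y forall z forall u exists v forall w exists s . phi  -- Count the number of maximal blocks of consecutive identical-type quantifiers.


Quantifier-type sequence: A E A A E A E  (A=forall, E=exists)
Group into maximal same-type runs:
  Ax1 | Ex1 | Ax2 | Ex1 | Ax1 | Ex1
Number of blocks = 6

6


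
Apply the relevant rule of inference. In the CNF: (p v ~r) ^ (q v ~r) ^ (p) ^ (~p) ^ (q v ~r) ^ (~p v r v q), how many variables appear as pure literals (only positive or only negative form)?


Check each variable for pure literal status:
p: mixed (not pure)
q: pure positive
r: mixed (not pure)
Pure literal count = 1

1


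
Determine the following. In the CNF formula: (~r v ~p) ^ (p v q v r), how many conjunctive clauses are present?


A CNF formula is a conjunction of clauses.
Clauses are separated by ^.
Counting the conjuncts: 2 clauses.

2


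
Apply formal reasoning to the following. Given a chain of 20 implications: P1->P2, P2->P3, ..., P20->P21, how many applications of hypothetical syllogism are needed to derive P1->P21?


With 20 implications in a chain connecting 21 propositions:
P1->P2, P2->P3, ..., P20->P21
Steps needed = (number of implications) - 1 = 20 - 1 = 19

19


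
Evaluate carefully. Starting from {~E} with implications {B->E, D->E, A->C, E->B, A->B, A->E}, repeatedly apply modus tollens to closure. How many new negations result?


Initial negated facts: {~E}
Apply modus tollens to closure:
  ~E and B->E  =>  ~B
  ~E and D->E  =>  ~D
  ~B and A->B  =>  ~A
Final negated: {~A, ~B, ~D, ~E}
New negations: {~A, ~B, ~D}
Count = 3

3


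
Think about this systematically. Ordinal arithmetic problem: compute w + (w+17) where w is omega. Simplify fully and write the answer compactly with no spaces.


Compute w + (w+17).
Ordinal + is associative but NOT commutative; for finite n>0, n + w = w but w + n stays w+n.
w + (w+17) = (w+w) + 17 = w*2+17.
Result = w*2+17

w*2+17


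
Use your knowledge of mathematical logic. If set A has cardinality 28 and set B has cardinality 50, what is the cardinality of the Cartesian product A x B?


The Cartesian product A x B contains all ordered pairs (a, b).
|A x B| = |A| * |B| = 28 * 50 = 1400

1400


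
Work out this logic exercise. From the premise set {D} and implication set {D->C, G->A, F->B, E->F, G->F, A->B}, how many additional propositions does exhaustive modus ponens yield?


Initial facts: {D}
Apply modus ponens to closure:
  D and D->C  =>  C
Final known: {C, D}
New propositions: {C}
Count = 1

1


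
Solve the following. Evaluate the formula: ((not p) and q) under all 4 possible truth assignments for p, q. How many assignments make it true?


Check all 4 assignments:
p=0, q=0: 0
p=0, q=1: 1
p=1, q=0: 0
p=1, q=1: 0
Count of True = 1

1


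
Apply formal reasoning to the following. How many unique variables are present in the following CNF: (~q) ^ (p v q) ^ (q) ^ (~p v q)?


Identify each variable that appears in the formula.
Variables found: p, q
Count = 2

2


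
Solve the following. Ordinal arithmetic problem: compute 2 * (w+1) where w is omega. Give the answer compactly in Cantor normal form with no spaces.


Compute 2 * (w+1).
Ordinal * is associative and left-distributive over +, but NOT commutative; for finite n>1, n*w = w but w*n stays w*n.
By left-distributivity: 2 * (w+1) = 2*w + 2*1 = w + 2 = w+2.
Result = w+2

w+2


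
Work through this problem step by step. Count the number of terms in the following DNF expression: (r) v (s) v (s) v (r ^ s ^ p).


A DNF formula is a disjunction of terms (conjunctions).
Terms are separated by v.
Counting the disjuncts: 4 terms.

4


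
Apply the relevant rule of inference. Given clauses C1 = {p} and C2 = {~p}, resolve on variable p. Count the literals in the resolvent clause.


Remove p from C1 and ~p from C2.
C1 remainder: {}
C2 remainder: {}
Union (resolvent): {} (empty clause)
Resolvent has 0 literal(s).

0


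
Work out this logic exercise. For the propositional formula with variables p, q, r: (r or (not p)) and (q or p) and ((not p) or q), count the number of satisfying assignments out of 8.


Evaluate all 8 assignments for p, q, r:
p=0, q=0, r=0: 0
p=0, q=0, r=1: 0
p=0, q=1, r=0: 1
p=0, q=1, r=1: 1
p=1, q=0, r=0: 0
p=1, q=0, r=1: 0
p=1, q=1, r=0: 0
p=1, q=1, r=1: 1
Satisfying count = 3

3


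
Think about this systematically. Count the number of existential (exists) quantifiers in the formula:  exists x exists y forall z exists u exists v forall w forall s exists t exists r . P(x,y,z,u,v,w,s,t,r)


Quantifier prefix: exists x exists y forall z exists u exists v forall w forall s exists t exists r
Mark each quantifier type:
  E E U E E U U E E
Universal count = 3, Existential count = 6
Asked for existential (exists) quantifiers: 6

6


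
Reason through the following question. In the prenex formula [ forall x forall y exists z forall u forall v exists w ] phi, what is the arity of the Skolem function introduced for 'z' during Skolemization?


Quantifier prefix: forall x forall y exists z forall u forall v exists w
'z' is existentially quantified at position 3.
Universal variables preceding it: x, y
Skolem function arity = 2

2


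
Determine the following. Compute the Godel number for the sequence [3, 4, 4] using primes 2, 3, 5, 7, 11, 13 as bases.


Encode each element as an exponent of the corresponding prime:
  2^3 = 8
  3^4 = 81
  5^4 = 625
Product = 8 * 81 * 625 = 405000

405000


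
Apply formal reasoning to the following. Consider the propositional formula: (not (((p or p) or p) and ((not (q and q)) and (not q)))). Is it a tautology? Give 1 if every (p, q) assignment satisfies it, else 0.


Check all 4 assignments:
p=0, q=0: 1
p=0, q=1: 1
p=1, q=0: 0
p=1, q=1: 1
Satisfying count = 3/4.
Tautology iff count = 4: no.

0


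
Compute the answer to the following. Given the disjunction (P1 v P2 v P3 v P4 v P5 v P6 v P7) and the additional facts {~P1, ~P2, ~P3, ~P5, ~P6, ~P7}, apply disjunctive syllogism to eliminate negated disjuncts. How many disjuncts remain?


Original disjuncts (7): P1, P2, P3, P4, P5, P6, P7
Negated (eliminate): ~P1, ~P2, ~P3, ~P5, ~P6, ~P7
Remaining disjuncts: P4
Count = 7 - 6 = 1

1


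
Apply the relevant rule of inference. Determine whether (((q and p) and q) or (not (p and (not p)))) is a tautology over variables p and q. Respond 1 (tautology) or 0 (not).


Check all 4 assignments:
p=0, q=0: 1
p=0, q=1: 1
p=1, q=0: 1
p=1, q=1: 1
Satisfying count = 4/4.
Tautology iff count = 4: yes.

1


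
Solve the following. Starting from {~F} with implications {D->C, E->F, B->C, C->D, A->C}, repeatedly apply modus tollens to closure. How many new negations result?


Initial negated facts: {~F}
Apply modus tollens to closure:
  ~F and E->F  =>  ~E
Final negated: {~E, ~F}
New negations: {~E}
Count = 1

1


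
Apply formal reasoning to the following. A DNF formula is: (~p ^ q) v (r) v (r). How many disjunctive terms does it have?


A DNF formula is a disjunction of terms (conjunctions).
Terms are separated by v.
Counting the disjuncts: 3 terms.

3


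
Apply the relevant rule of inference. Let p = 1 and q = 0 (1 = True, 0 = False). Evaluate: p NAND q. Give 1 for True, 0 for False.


p = 1, q = 0
Operation: p NAND q
Evaluate: 1 NAND 0 = 1

1


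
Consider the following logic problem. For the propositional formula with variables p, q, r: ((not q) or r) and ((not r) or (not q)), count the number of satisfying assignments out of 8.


Evaluate all 8 assignments for p, q, r:
p=0, q=0, r=0: 1
p=0, q=0, r=1: 1
p=0, q=1, r=0: 0
p=0, q=1, r=1: 0
p=1, q=0, r=0: 1
p=1, q=0, r=1: 1
p=1, q=1, r=0: 0
p=1, q=1, r=1: 0
Satisfying count = 4

4


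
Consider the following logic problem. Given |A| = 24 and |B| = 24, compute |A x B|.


The Cartesian product A x B contains all ordered pairs (a, b).
|A x B| = |A| * |B| = 24 * 24 = 576

576


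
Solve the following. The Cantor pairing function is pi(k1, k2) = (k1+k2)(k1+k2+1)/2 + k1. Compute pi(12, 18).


k1 + k2 = 30
(k1+k2)(k1+k2+1)/2 = 30 * 31 / 2 = 465
pi = 465 + 12 = 477

477


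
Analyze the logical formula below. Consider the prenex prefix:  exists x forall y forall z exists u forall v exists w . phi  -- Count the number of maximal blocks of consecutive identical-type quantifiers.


Quantifier-type sequence: E A A E A E  (A=forall, E=exists)
Group into maximal same-type runs:
  Ex1 | Ax2 | Ex1 | Ax1 | Ex1
Number of blocks = 5

5


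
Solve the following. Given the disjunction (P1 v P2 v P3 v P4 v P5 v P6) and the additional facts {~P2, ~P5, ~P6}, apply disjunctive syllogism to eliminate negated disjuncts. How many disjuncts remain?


Original disjuncts (6): P1, P2, P3, P4, P5, P6
Negated (eliminate): ~P2, ~P5, ~P6
Remaining disjuncts: P1, P3, P4
Count = 6 - 3 = 3

3


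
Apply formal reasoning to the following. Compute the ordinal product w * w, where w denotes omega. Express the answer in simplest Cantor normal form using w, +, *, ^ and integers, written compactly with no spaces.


Compute w * w.
Ordinal * is associative and left-distributive over +, but NOT commutative; for finite n>1, n*w = w but w*n stays w*n.
w * w = w^2 by definition.
Result = w^2

w^2


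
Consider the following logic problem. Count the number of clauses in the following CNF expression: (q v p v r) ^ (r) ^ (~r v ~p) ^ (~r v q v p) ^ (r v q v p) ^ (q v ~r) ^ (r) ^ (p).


A CNF formula is a conjunction of clauses.
Clauses are separated by ^.
Counting the conjuncts: 8 clauses.

8


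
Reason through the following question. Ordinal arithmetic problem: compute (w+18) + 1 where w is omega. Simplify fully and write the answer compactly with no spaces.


Compute (w+18) + 1.
Ordinal + is associative but NOT commutative; for finite n>0, n + w = w but w + n stays w+n.
By associativity: (w+18) + 1 = w + (18+1) = w+19.
Result = w+19

w+19


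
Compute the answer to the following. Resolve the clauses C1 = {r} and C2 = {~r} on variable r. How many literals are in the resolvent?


Remove r from C1 and ~r from C2.
C1 remainder: {}
C2 remainder: {}
Union (resolvent): {} (empty clause)
Resolvent has 0 literal(s).

0


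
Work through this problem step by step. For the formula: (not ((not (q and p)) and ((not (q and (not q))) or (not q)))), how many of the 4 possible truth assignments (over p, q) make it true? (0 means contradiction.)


Check all 4 assignments:
p=0, q=0: 0
p=0, q=1: 0
p=1, q=0: 0
p=1, q=1: 1
Count of True = 1

1


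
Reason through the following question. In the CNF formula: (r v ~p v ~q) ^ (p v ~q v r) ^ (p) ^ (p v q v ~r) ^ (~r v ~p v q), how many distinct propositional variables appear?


Identify each variable that appears in the formula.
Variables found: p, q, r
Count = 3

3


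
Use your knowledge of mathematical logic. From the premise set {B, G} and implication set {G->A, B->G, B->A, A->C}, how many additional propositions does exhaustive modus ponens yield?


Initial facts: {B, G}
Apply modus ponens to closure:
  G and G->A  =>  A
  A and A->C  =>  C
Final known: {A, B, C, G}
New propositions: {A, C}
Count = 2

2


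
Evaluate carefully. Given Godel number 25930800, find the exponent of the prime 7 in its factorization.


Factorize 25930800 by dividing by 7 repeatedly.
Division steps: 7 divides 25930800 exactly 4 time(s).
Exponent of 7 = 4

4


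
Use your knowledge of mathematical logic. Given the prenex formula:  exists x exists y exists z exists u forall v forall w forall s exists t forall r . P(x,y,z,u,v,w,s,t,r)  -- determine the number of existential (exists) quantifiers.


Quantifier prefix: exists x exists y exists z exists u forall v forall w forall s exists t forall r
Mark each quantifier type:
  E E E E U U U E U
Universal count = 4, Existential count = 5
Asked for existential (exists) quantifiers: 5

5


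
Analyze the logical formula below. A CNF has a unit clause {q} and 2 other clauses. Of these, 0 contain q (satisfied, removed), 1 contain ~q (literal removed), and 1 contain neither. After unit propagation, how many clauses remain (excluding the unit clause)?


Satisfied (removed): 0
Shortened (remain): 1
Unchanged (remain): 1
Remaining = 1 + 1 = 2

2


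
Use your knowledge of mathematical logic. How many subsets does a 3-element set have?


The power set of a set with n elements has 2^n elements.
|P(S)| = 2^3 = 8

8


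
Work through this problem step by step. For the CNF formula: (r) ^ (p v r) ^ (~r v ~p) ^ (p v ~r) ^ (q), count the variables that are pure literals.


Check each variable for pure literal status:
p: mixed (not pure)
q: pure positive
r: mixed (not pure)
Pure literal count = 1

1


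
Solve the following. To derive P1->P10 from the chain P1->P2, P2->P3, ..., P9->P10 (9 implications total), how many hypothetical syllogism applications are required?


With 9 implications in a chain connecting 10 propositions:
P1->P2, P2->P3, ..., P9->P10
Steps needed = (number of implications) - 1 = 9 - 1 = 8

8


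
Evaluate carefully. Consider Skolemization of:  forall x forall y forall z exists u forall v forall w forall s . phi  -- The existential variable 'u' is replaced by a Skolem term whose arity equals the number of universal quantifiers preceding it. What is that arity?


Quantifier prefix: forall x forall y forall z exists u forall v forall w forall s
'u' is existentially quantified at position 4.
Universal variables preceding it: x, y, z
Skolem function arity = 3

3


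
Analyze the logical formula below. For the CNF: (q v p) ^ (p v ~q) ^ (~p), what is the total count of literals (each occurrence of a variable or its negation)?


Counting literals in each clause:
Clause 1: 2 literal(s)
Clause 2: 2 literal(s)
Clause 3: 1 literal(s)
Total = 5

5


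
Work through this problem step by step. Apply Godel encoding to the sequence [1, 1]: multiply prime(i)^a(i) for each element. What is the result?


Encode each element as an exponent of the corresponding prime:
  2^1 = 2
  3^1 = 3
Product = 2 * 3 = 6

6


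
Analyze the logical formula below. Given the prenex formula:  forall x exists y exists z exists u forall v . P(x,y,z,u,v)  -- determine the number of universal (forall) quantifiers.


Quantifier prefix: forall x exists y exists z exists u forall v
Mark each quantifier type:
  U E E E U
Universal count = 2, Existential count = 3
Asked for universal (forall) quantifiers: 2

2


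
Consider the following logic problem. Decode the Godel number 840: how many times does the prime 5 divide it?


Factorize 840 by dividing by 5 repeatedly.
Division steps: 5 divides 840 exactly 1 time(s).
Exponent of 5 = 1

1


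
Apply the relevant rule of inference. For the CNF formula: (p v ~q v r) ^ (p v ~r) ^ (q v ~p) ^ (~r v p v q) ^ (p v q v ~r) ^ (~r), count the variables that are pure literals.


Check each variable for pure literal status:
p: mixed (not pure)
q: mixed (not pure)
r: mixed (not pure)
Pure literal count = 0

0


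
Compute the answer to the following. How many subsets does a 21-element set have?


The power set of a set with n elements has 2^n elements.
|P(S)| = 2^21 = 2097152

2097152


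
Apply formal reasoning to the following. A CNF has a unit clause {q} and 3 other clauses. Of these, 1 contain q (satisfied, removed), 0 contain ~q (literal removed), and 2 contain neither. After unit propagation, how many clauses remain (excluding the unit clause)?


Satisfied (removed): 1
Shortened (remain): 0
Unchanged (remain): 2
Remaining = 0 + 2 = 2

2


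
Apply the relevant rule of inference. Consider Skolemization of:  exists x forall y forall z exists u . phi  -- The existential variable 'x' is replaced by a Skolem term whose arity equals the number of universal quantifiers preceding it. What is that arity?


Quantifier prefix: exists x forall y forall z exists u
'x' is existentially quantified at position 1.
No universal quantifiers precede it.
Skolem function arity = 0 (a Skolem constant)

0


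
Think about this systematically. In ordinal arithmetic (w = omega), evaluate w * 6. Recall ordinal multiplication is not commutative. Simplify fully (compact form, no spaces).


Compute w * 6.
Ordinal * is associative and left-distributive over +, but NOT commutative; for finite n>1, n*w = w but w*n stays w*n.
w * 6 means 6 copies of w concatenated: w*6.
Result = w*6

w*6


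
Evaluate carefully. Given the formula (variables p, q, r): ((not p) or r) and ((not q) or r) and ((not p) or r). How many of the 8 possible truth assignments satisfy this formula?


Evaluate all 8 assignments for p, q, r:
p=0, q=0, r=0: 1
p=0, q=0, r=1: 1
p=0, q=1, r=0: 0
p=0, q=1, r=1: 1
p=1, q=0, r=0: 0
p=1, q=0, r=1: 1
p=1, q=1, r=0: 0
p=1, q=1, r=1: 1
Satisfying count = 5

5


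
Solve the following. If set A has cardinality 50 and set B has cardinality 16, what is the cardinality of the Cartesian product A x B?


The Cartesian product A x B contains all ordered pairs (a, b).
|A x B| = |A| * |B| = 50 * 16 = 800

800


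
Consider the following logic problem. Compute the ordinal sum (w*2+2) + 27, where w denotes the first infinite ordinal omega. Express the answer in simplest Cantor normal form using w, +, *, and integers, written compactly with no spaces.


Compute (w*2+2) + 27.
Ordinal + is associative but NOT commutative; for finite n>0, n + w = w but w + n stays w+n.
By associativity: (w*2+2) + 27 = w*2 + (2+27) = w*2+29.
Result = w*2+29

w*2+29


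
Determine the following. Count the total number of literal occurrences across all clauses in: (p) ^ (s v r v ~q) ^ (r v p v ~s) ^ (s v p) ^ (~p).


Counting literals in each clause:
Clause 1: 1 literal(s)
Clause 2: 3 literal(s)
Clause 3: 3 literal(s)
Clause 4: 2 literal(s)
Clause 5: 1 literal(s)
Total = 10

10


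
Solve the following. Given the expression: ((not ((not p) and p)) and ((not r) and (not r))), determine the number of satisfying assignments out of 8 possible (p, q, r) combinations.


Check all 8 assignments:
p=0, q=0, r=0: 1
p=0, q=0, r=1: 0
p=0, q=1, r=0: 1
p=0, q=1, r=1: 0
p=1, q=0, r=0: 1
p=1, q=0, r=1: 0
p=1, q=1, r=0: 1
p=1, q=1, r=1: 0
Count of True = 4

4


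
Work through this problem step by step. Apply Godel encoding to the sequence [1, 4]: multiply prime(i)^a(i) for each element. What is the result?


Encode each element as an exponent of the corresponding prime:
  2^1 = 2
  3^4 = 81
Product = 2 * 81 = 162

162


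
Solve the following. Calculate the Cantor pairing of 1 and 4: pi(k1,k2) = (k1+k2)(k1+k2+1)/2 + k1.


k1 + k2 = 5
(k1+k2)(k1+k2+1)/2 = 5 * 6 / 2 = 15
pi = 15 + 1 = 16

16


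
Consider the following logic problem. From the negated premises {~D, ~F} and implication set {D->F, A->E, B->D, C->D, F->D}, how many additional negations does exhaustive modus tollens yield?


Initial negated facts: {~D, ~F}
Apply modus tollens to closure:
  ~D and B->D  =>  ~B
  ~D and C->D  =>  ~C
Final negated: {~B, ~C, ~D, ~F}
New negations: {~B, ~C}
Count = 2

2


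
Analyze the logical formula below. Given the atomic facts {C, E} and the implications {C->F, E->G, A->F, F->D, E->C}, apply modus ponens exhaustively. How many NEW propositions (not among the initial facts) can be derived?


Initial facts: {C, E}
Apply modus ponens to closure:
  C and C->F  =>  F
  E and E->G  =>  G
  F and F->D  =>  D
Final known: {C, D, E, F, G}
New propositions: {D, F, G}
Count = 3

3


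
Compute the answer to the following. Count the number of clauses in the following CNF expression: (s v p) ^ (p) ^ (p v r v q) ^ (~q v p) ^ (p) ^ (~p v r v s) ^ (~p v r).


A CNF formula is a conjunction of clauses.
Clauses are separated by ^.
Counting the conjuncts: 7 clauses.

7


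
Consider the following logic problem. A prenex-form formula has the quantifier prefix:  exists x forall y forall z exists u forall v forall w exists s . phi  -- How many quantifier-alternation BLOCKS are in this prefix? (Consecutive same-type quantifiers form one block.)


Quantifier-type sequence: E A A E A A E  (A=forall, E=exists)
Group into maximal same-type runs:
  Ex1 | Ax2 | Ex1 | Ax2 | Ex1
Number of blocks = 5

5


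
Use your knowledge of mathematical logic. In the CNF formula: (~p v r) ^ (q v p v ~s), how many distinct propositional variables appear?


Identify each variable that appears in the formula.
Variables found: p, q, r, s
Count = 4

4


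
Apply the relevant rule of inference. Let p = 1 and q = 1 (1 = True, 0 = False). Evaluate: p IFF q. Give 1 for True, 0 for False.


p = 1, q = 1
Operation: p IFF q
Evaluate: 1 IFF 1 = 1

1


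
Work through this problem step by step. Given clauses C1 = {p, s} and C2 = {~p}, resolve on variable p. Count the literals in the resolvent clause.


Remove p from C1 and ~p from C2.
C1 remainder: {s}
C2 remainder: {}
Union (resolvent): {s}
Resolvent has 1 literal(s).

1


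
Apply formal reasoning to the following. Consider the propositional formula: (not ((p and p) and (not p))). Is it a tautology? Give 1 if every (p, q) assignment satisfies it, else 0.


Check all 4 assignments:
p=0, q=0: 1
p=0, q=1: 1
p=1, q=0: 1
p=1, q=1: 1
Satisfying count = 4/4.
Tautology iff count = 4: yes.

1


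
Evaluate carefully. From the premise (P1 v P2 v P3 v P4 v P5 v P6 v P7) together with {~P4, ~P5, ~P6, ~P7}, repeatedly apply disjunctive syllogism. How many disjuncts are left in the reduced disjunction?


Original disjuncts (7): P1, P2, P3, P4, P5, P6, P7
Negated (eliminate): ~P4, ~P5, ~P6, ~P7
Remaining disjuncts: P1, P2, P3
Count = 7 - 4 = 3

3


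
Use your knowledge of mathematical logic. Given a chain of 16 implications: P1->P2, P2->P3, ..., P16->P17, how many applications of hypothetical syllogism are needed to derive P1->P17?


With 16 implications in a chain connecting 17 propositions:
P1->P2, P2->P3, ..., P16->P17
Steps needed = (number of implications) - 1 = 16 - 1 = 15

15


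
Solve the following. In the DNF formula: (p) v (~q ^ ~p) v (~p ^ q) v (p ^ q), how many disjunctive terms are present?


A DNF formula is a disjunction of terms (conjunctions).
Terms are separated by v.
Counting the disjuncts: 4 terms.

4


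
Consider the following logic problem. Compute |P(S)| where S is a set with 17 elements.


The power set of a set with n elements has 2^n elements.
|P(S)| = 2^17 = 131072

131072


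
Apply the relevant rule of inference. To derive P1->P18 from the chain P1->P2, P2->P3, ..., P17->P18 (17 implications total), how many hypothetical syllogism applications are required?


With 17 implications in a chain connecting 18 propositions:
P1->P2, P2->P3, ..., P17->P18
Steps needed = (number of implications) - 1 = 17 - 1 = 16

16


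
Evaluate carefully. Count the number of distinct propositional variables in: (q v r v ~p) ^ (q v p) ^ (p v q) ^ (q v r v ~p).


Identify each variable that appears in the formula.
Variables found: p, q, r
Count = 3

3


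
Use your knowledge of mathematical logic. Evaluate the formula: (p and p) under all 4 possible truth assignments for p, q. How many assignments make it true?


Check all 4 assignments:
p=0, q=0: 0
p=0, q=1: 0
p=1, q=0: 1
p=1, q=1: 1
Count of True = 2

2


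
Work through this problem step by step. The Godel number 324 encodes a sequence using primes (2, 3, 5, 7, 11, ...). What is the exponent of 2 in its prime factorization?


Factorize 324 by dividing by 2 repeatedly.
Division steps: 2 divides 324 exactly 2 time(s).
Exponent of 2 = 2

2


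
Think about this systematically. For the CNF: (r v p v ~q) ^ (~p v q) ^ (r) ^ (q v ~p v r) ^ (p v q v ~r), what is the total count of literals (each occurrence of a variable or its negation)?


Counting literals in each clause:
Clause 1: 3 literal(s)
Clause 2: 2 literal(s)
Clause 3: 1 literal(s)
Clause 4: 3 literal(s)
Clause 5: 3 literal(s)
Total = 12

12


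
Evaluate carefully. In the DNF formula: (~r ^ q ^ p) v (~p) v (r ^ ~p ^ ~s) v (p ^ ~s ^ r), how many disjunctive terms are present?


A DNF formula is a disjunction of terms (conjunctions).
Terms are separated by v.
Counting the disjuncts: 4 terms.

4


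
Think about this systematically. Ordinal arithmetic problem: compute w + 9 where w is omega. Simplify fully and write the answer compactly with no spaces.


Compute w + 9.
Ordinal + is associative but NOT commutative; for finite n>0, n + w = w but w + n stays w+n.
w + 9 is already in normal form (a successor ordinal beyond w).
Result = w+9

w+9


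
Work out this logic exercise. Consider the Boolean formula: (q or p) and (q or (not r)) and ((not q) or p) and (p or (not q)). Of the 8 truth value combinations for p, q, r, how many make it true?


Evaluate all 8 assignments for p, q, r:
p=0, q=0, r=0: 0
p=0, q=0, r=1: 0
p=0, q=1, r=0: 0
p=0, q=1, r=1: 0
p=1, q=0, r=0: 1
p=1, q=0, r=1: 0
p=1, q=1, r=0: 1
p=1, q=1, r=1: 1
Satisfying count = 3

3


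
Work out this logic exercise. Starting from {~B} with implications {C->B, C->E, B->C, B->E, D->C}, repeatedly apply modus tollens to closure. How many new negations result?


Initial negated facts: {~B}
Apply modus tollens to closure:
  ~B and C->B  =>  ~C
  ~C and D->C  =>  ~D
Final negated: {~B, ~C, ~D}
New negations: {~C, ~D}
Count = 2

2


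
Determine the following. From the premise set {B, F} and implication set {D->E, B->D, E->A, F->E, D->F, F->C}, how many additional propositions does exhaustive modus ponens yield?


Initial facts: {B, F}
Apply modus ponens to closure:
  B and B->D  =>  D
  F and F->E  =>  E
  F and F->C  =>  C
  E and E->A  =>  A
Final known: {A, B, C, D, E, F}
New propositions: {A, C, D, E}
Count = 4

4


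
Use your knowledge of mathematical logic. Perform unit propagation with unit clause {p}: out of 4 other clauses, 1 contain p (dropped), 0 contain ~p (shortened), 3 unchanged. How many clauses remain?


Satisfied (removed): 1
Shortened (remain): 0
Unchanged (remain): 3
Remaining = 0 + 3 = 3

3


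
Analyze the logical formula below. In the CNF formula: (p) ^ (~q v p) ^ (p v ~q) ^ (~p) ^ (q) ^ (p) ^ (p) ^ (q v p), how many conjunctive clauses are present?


A CNF formula is a conjunction of clauses.
Clauses are separated by ^.
Counting the conjuncts: 8 clauses.

8


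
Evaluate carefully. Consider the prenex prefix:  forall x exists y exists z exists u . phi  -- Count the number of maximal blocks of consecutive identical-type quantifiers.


Quantifier-type sequence: A E E E  (A=forall, E=exists)
Group into maximal same-type runs:
  Ax1 | Ex3
Number of blocks = 2

2


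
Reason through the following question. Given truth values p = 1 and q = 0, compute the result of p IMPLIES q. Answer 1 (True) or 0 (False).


p = 1, q = 0
Operation: p IMPLIES q
Evaluate: 1 IMPLIES 0 = 0

0


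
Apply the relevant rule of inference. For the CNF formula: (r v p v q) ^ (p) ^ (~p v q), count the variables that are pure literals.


Check each variable for pure literal status:
p: mixed (not pure)
q: pure positive
r: pure positive
Pure literal count = 2

2


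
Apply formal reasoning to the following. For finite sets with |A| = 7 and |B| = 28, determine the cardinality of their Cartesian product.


The Cartesian product A x B contains all ordered pairs (a, b).
|A x B| = |A| * |B| = 7 * 28 = 196

196


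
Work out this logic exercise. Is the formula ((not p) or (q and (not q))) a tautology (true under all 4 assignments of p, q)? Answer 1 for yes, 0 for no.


Check all 4 assignments:
p=0, q=0: 1
p=0, q=1: 1
p=1, q=0: 0
p=1, q=1: 0
Satisfying count = 2/4.
Tautology iff count = 4: no.

0


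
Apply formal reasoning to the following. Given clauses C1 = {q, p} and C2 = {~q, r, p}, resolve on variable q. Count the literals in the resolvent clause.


Remove q from C1 and ~q from C2.
C1 remainder: {p}
C2 remainder: {r, p}
Union (resolvent): {p, r}
Resolvent has 2 literal(s).

2


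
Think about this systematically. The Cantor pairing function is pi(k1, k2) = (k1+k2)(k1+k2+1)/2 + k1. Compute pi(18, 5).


k1 + k2 = 23
(k1+k2)(k1+k2+1)/2 = 23 * 24 / 2 = 276
pi = 276 + 18 = 294

294


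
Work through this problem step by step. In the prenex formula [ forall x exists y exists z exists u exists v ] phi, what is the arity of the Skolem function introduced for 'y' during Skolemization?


Quantifier prefix: forall x exists y exists z exists u exists v
'y' is existentially quantified at position 2.
Universal variables preceding it: x
Skolem function arity = 1

1


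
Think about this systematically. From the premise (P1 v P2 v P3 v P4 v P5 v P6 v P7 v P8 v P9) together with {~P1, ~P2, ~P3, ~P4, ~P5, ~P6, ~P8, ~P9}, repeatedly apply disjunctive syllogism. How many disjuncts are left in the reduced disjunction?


Original disjuncts (9): P1, P2, P3, P4, P5, P6, P7, P8, P9
Negated (eliminate): ~P1, ~P2, ~P3, ~P4, ~P5, ~P6, ~P8, ~P9
Remaining disjuncts: P7
Count = 9 - 8 = 1

1


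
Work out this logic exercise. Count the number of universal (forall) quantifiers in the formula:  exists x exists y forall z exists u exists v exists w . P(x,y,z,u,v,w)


Quantifier prefix: exists x exists y forall z exists u exists v exists w
Mark each quantifier type:
  E E U E E E
Universal count = 1, Existential count = 5
Asked for universal (forall) quantifiers: 1

1


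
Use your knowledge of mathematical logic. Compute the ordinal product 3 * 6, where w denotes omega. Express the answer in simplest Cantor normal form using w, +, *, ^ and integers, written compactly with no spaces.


Compute 3 * 6.
Ordinal * is associative and left-distributive over +, but NOT commutative; for finite n>1, n*w = w but w*n stays w*n.
Both finite; ordinal * agrees with natural *: 3 * 6 = 18.
Result = 18

18


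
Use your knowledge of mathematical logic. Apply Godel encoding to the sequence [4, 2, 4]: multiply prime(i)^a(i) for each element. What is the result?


Encode each element as an exponent of the corresponding prime:
  2^4 = 16
  3^2 = 9
  5^4 = 625
Product = 16 * 9 * 625 = 90000

90000


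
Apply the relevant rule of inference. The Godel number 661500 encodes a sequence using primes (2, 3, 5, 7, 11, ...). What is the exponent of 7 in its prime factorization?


Factorize 661500 by dividing by 7 repeatedly.
Division steps: 7 divides 661500 exactly 2 time(s).
Exponent of 7 = 2

2


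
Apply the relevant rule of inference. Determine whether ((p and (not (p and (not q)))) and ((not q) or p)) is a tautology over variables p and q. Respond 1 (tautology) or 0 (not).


Check all 4 assignments:
p=0, q=0: 0
p=0, q=1: 0
p=1, q=0: 0
p=1, q=1: 1
Satisfying count = 1/4.
Tautology iff count = 4: no.

0


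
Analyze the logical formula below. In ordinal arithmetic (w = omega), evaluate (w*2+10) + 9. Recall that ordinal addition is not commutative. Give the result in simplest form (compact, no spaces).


Compute (w*2+10) + 9.
Ordinal + is associative but NOT commutative; for finite n>0, n + w = w but w + n stays w+n.
By associativity: (w*2+10) + 9 = w*2 + (10+9) = w*2+19.
Result = w*2+19

w*2+19
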